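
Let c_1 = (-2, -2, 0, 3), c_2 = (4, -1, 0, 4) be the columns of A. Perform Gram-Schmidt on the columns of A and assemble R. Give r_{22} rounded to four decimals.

q_1 = c_1/‖c_1‖ = (-2, -2, 0, 3)/4.1231 = (-0.4851, -0.4851, 0.0000, 0.7276).
r_{12} = q_1·c_2 = 1.4552.
u_2 = c_2 − 1.4552·q_1 = (4.7059, -0.2941, 0.0000, 2.9412).
r_{22} = ‖u_2‖ = 5.5572.

r_{22} = 5.5572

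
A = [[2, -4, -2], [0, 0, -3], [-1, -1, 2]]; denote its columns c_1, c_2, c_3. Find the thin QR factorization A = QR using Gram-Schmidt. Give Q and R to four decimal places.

c_1 = (2, 0, -1); ‖c_1‖ = 2.2361, so q_1 = (0.8944, 0.0000, -0.4472).
q_1·c_2 = 0.8944·(-4) + 0.0000·0 + (-0.4472)·(-1) = -3.1305.
u_2 = c_2 + 3.1305·q_1 = (-1.2000, 0.0000, -2.4000).
‖u_2‖ = 2.6833, so q_2 = (-0.4472, 0.0000, -0.8944).
q_1·c_3 = 0.8944·(-2) + 0.0000·(-3) + (-0.4472)·2 = -2.6833; q_2·c_3 = (-0.4472)·(-2) + 0.0000·(-3) + (-0.8944)·2 = -0.8944.
u_3 = c_3 + 2.6833·q_1 + 0.8944·q_2 = (0.0000, -3.0000, 0.0000).
‖u_3‖ = 3.0000, so q_3 = (0.0000, -1.0000, 0.0000).

Q = [[0.8944, -0.4472, 0.0000], [0.0000, 0.0000, -1.0000], [-0.4472, -0.8944, 0.0000]], R = [[2.2361, -3.1305, -2.6833], [0.0000, 2.6833, -0.8944], [0.0000, 0.0000, 3.0000]]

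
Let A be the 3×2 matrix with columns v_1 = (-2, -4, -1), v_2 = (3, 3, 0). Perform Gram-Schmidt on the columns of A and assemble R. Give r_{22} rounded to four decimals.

r_{22} = 1.6036

v_1 = (-2, -4, -1); ‖v_1‖ = 4.5826, so e_1 = (-0.4364, -0.8729, -0.2182).
e_1·v_2 = (-0.4364)·3 + (-0.8729)·3 + (-0.2182)·0 = -3.9279.
u_2 = v_2 + 3.9279·e_1 = (1.2857, -0.4286, -0.8571).
r_{22} = ‖u_2‖ = 1.6036.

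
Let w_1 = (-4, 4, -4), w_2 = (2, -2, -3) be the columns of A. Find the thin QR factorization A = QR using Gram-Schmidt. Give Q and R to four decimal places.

Q = [[-0.5774, 0.4082], [0.5774, -0.4082], [-0.5774, -0.8165]], R = [[6.9282, -0.5774], [0.0000, 4.0825]]

e_1 = w_1/‖w_1‖ = (-4, 4, -4)/6.9282 = (-0.5774, 0.5774, -0.5774).
r_{12} = e_1·w_2 = -0.5774.
u_2 = w_2 + 0.5774·e_1 = (1.6667, -1.6667, -3.3333).
‖u_2‖ = 4.0825, so e_2 = (0.4082, -0.4082, -0.8165).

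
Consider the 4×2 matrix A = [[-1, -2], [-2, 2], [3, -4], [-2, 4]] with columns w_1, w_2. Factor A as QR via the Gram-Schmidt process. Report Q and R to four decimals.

w_1 = (-1, -2, 3, -2); ‖w_1‖ = 4.2426, so e_1 = (-0.2357, -0.4714, 0.7071, -0.4714).
e_1·w_2 = (-0.2357)·(-2) + (-0.4714)·2 + 0.7071·(-4) + (-0.4714)·4 = -5.1854.
u_2 = w_2 + 5.1854·e_1 = (-3.2222, -0.4444, -0.3333, 1.5556).
‖u_2‖ = 3.6209, so e_2 = (-0.8899, -0.1227, -0.0921, 0.4296).

Q = [[-0.2357, -0.8899], [-0.4714, -0.1227], [0.7071, -0.0921], [-0.4714, 0.4296]], R = [[4.2426, -5.1854], [0.0000, 3.6209]]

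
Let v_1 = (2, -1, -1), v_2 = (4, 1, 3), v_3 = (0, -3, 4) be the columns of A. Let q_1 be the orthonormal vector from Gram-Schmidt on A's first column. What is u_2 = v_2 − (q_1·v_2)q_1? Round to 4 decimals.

u_2 = (2.6667, 1.6667, 3.6667)

q_1 = v_1/‖v_1‖ = (2, -1, -1)/2.4495 = (0.8165, -0.4082, -0.4082).
r_{12} = q_1·v_2 = 1.6330.
u_2 = v_2 − 1.6330·q_1 = (2.6667, 1.6667, 3.6667).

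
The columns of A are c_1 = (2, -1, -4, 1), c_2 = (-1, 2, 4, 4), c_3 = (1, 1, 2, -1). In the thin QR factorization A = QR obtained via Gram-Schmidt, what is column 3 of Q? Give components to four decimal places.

e_3 = (0.8640, 0.3360, 0.2880, -0.2400)

c_1 = (2, -1, -4, 1); ‖c_1‖ = 4.6904, so e_1 = (0.4264, -0.2132, -0.8528, 0.2132).
e_1·c_2 = 0.4264·(-1) + (-0.2132)·2 + (-0.8528)·4 + 0.2132·4 = -3.4112.
u_2 = c_2 + 3.4112·e_1 = (0.4545, 1.2727, 1.0909, 4.7273).
‖u_2‖ = 5.0362, so e_2 = (0.0903, 0.2527, 0.2166, 0.9387).
e_1·c_3 = 0.4264·1 + (-0.2132)·1 + (-0.8528)·2 + 0.2132·(-1) = -1.7056; e_2·c_3 = 0.0903·1 + 0.2527·1 + 0.2166·2 + 0.9387·(-1) = -0.1625.
u_3 = c_3 + 1.7056·e_1 + 0.1625·e_2 = (1.7419, 0.6774, 0.5806, -0.4839).
‖u_3‖ = 2.0161, so e_3 = (0.8640, 0.3360, 0.2880, -0.2400).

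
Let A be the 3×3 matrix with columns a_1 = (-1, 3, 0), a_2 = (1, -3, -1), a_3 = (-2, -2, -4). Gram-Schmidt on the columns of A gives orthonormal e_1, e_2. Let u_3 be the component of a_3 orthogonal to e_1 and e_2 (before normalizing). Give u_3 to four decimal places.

a_1 = (-1, 3, 0); ‖a_1‖ = 3.1623, so e_1 = (-0.3162, 0.9487, 0.0000).
e_1·a_2 = (-0.3162)·1 + 0.9487·(-3) + 0.0000·(-1) = -3.1623.
u_2 = a_2 + 3.1623·e_1 = (0.0000, 0.0000, -1.0000).
‖u_2‖ = 1.0000, so e_2 = (0.0000, 0.0000, -1.0000).
e_1·a_3 = (-0.3162)·(-2) + 0.9487·(-2) + 0.0000·(-4) = -1.2649; e_2·a_3 = 0.0000·(-2) + (0.0000)·(-2) + (-1.0000)·(-4) = 4.0000.
u_3 = a_3 + 1.2649·e_1 − 4.0000·e_2 = (-2.4000, -0.8000, 0.0000).

u_3 = (-2.4000, -0.8000, 0.0000)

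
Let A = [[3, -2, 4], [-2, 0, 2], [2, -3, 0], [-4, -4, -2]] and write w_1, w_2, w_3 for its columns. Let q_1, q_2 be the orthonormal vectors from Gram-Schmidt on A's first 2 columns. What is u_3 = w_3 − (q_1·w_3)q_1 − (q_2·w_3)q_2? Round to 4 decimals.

w_1 = (3, -2, 2, -4); ‖w_1‖ = 5.7446, so q_1 = (0.5222, -0.3482, 0.3482, -0.6963).
q_1·w_2 = 0.5222·(-2) + (-0.3482)·0 + 0.3482·(-3) + (-0.6963)·(-4) = 0.6963.
u_2 = w_2 − 0.6963·q_1 = (-2.3636, 0.2424, -3.2424, -3.5152).
‖u_2‖ = 5.3400, so q_2 = (-0.4426, 0.0454, -0.6072, -0.6583).
q_1·w_3 = 0.5222·4 + (-0.3482)·2 + 0.3482·0 + (-0.6963)·(-2) = 2.7852; q_2·w_3 = (-0.4426)·4 + 0.0454·2 + (-0.6072)·0 + (-0.6583)·(-2) = -0.3632.
u_3 = w_3 − 2.7852·q_1 + 0.3632·q_2 = (2.3847, 2.9862, -1.1902, -0.2997).

u_3 = (2.3847, 2.9862, -1.1902, -0.2997)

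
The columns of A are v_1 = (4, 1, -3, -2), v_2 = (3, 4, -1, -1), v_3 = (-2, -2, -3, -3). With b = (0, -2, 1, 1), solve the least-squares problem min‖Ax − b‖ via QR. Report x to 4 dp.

x = (0.3760, -0.7780, -0.3886)

v_1 = (4, 1, -3, -2); ‖v_1‖ = 5.4772, so q_1 = (0.7303, 0.1826, -0.5477, -0.3651).
q_1·v_2 = 0.7303·3 + 0.1826·4 + (-0.5477)·(-1) + (-0.3651)·(-1) = 3.8341.
u_2 = v_2 − 3.8341·q_1 = (0.2000, 3.3000, 1.1000, 0.4000).
‖u_2‖ = 3.5071, so q_2 = (0.0570, 0.9409, 0.3136, 0.1141).
q_1·v_3 = 0.7303·(-2) + 0.1826·(-2) + (-0.5477)·(-3) + (-0.3651)·(-3) = 0.9129; q_2·v_3 = 0.0570·(-2) + 0.9409·(-2) + 0.3136·(-3) + 0.1141·(-3) = -3.2790.
u_3 = v_3 − 0.9129·q_1 + 3.2790·q_2 = (-2.4797, 0.9187, -1.4715, -2.2927).
‖u_3‖ = 3.7967, so q_3 = (-0.6531, 0.2420, -0.3876, -0.6039).
Qᵀb = (-1.2780, -1.4542, -1.4754).
Back-substitute: x_3 = -1.4754/3.7967 = -0.3886.
x_2 = (-1.4542 + 3.2790·(-0.3886))/3.5071 = -0.7780.
x_1 = (-1.2780 − 3.8341·(-0.7780) − 0.9129·(-0.3886))/5.4772 = 0.3760.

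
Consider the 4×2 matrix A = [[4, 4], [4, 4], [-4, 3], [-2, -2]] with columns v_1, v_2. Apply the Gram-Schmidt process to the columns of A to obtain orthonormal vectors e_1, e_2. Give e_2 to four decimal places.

e_1 = v_1/‖v_1‖ = (4, 4, -4, -2)/7.2111 = (0.5547, 0.5547, -0.5547, -0.2774).
r_{12} = e_1·v_2 = 3.3282.
u_2 = v_2 − 3.3282·e_1 = (2.1538, 2.1538, 4.8462, -1.0769).
‖u_2‖ = 5.8244, so e_2 = (0.3698, 0.3698, 0.8321, -0.1849).

e_2 = (0.3698, 0.3698, 0.8321, -0.1849)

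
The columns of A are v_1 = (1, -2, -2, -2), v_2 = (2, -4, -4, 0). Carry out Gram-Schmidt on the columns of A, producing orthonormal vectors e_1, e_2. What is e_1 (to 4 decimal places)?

e_1 = (0.2774, -0.5547, -0.5547, -0.5547)

e_1 = v_1/‖v_1‖ = (1, -2, -2, -2)/3.6056 = (0.2774, -0.5547, -0.5547, -0.5547).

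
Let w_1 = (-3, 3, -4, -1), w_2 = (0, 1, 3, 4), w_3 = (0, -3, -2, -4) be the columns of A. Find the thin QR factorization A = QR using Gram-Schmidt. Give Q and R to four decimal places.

Q = [[-0.5071, -0.2422, -0.7464], [0.5071, 0.4595, -0.6507], [-0.6761, 0.3291, 0.0383], [-0.1690, 0.7886, 0.1340]], R = [[5.9161, -2.1974, 0.5071], [0.0000, 4.6012, -5.1911], [0.0000, 0.0000, 1.3397]]

w_1 = (-3, 3, -4, -1); ‖w_1‖ = 5.9161, so e_1 = (-0.5071, 0.5071, -0.6761, -0.1690).
e_1·w_2 = (-0.5071)·0 + 0.5071·1 + (-0.6761)·3 + (-0.1690)·4 = -2.1974.
u_2 = w_2 + 2.1974·e_1 = (-1.1143, 2.1143, 1.5143, 3.6286).
‖u_2‖ = 4.6012, so e_2 = (-0.2422, 0.4595, 0.3291, 0.7886).
e_1·w_3 = (-0.5071)·0 + 0.5071·(-3) + (-0.6761)·(-2) + (-0.1690)·(-4) = 0.5071; e_2·w_3 = (-0.2422)·0 + 0.4595·(-3) + 0.3291·(-2) + 0.7886·(-4) = -5.1911.
u_3 = w_3 − 0.5071·e_1 + 5.1911·e_2 = (-1.0000, -0.8718, 0.0513, 0.1795).
‖u_3‖ = 1.3397, so e_3 = (-0.7464, -0.6507, 0.0383, 0.1340).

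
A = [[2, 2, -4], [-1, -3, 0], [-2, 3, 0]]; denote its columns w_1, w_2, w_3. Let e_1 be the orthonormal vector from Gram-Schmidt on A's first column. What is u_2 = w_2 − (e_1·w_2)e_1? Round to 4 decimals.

w_1 = (2, -1, -2); ‖w_1‖ = 3.0000, so e_1 = (0.6667, -0.3333, -0.6667).
e_1·w_2 = 0.6667·2 + (-0.3333)·(-3) + (-0.6667)·3 = 0.3333.
u_2 = w_2 − 0.3333·e_1 = (1.7778, -2.8889, 3.2222).

u_2 = (1.7778, -2.8889, 3.2222)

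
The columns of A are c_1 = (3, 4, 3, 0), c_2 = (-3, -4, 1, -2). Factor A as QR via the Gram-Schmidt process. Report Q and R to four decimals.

c_1 = (3, 4, 3, 0); ‖c_1‖ = 5.8310, so q_1 = (0.5145, 0.6860, 0.5145, 0.0000).
q_1·c_2 = 0.5145·(-3) + 0.6860·(-4) + 0.5145·1 + 0.0000·(-2) = -3.7730.
u_2 = c_2 + 3.7730·q_1 = (-1.0588, -1.4118, 2.9412, -2.0000).
‖u_2‖ = 3.9705, so q_2 = (-0.2667, -0.3556, 0.7408, -0.5037).

Q = [[0.5145, -0.2667], [0.6860, -0.3556], [0.5145, 0.7408], [0.0000, -0.5037]], R = [[5.8310, -3.7730], [0.0000, 3.9705]]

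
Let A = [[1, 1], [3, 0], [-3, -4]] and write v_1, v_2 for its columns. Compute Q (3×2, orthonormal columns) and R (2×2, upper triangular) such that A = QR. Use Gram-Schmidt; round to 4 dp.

v_1 = (1, 3, -3); ‖v_1‖ = 4.3589, so q_1 = (0.2294, 0.6882, -0.6882).
q_1·v_2 = 0.2294·1 + 0.6882·0 + (-0.6882)·(-4) = 2.9824.
u_2 = v_2 − 2.9824·q_1 = (0.3158, -2.0526, -1.9474).
‖u_2‖ = 2.8470, so q_2 = (0.1109, -0.7210, -0.6840).

Q = [[0.2294, 0.1109], [0.6882, -0.7210], [-0.6882, -0.6840]], R = [[4.3589, 2.9824], [0.0000, 2.8470]]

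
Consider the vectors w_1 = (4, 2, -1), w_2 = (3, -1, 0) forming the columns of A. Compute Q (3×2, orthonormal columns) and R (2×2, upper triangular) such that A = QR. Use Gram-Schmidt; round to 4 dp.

Q = [[0.8729, 0.4785], [0.4364, -0.8531], [-0.2182, 0.2081]], R = [[4.5826, 2.1822], [0.0000, 2.2887]]

e_1 = w_1/‖w_1‖ = (4, 2, -1)/4.5826 = (0.8729, 0.4364, -0.2182).
r_{12} = e_1·w_2 = 2.1822.
u_2 = w_2 − 2.1822·e_1 = (1.0952, -1.9524, 0.4762).
‖u_2‖ = 2.2887, so e_2 = (0.4785, -0.8531, 0.2081).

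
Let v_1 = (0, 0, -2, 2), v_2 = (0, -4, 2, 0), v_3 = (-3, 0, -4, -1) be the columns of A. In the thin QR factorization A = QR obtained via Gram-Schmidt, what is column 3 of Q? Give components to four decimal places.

q_3 = (-0.6690, -0.2478, -0.4955, -0.4955)

v_1 = (0, 0, -2, 2); ‖v_1‖ = 2.8284, so q_1 = (0.0000, 0.0000, -0.7071, 0.7071).
q_1·v_2 = 0.0000·0 + 0.0000·(-4) + (-0.7071)·2 + 0.7071·0 = -1.4142.
u_2 = v_2 + 1.4142·q_1 = (0.0000, -4.0000, 1.0000, 1.0000).
‖u_2‖ = 4.2426, so q_2 = (0.0000, -0.9428, 0.2357, 0.2357).
q_1·v_3 = 0.0000·(-3) + 0.0000·0 + (-0.7071)·(-4) + 0.7071·(-1) = 2.1213; q_2·v_3 = 0.0000·(-3) + (-0.9428)·0 + 0.2357·(-4) + 0.2357·(-1) = -1.1785.
u_3 = v_3 − 2.1213·q_1 + 1.1785·q_2 = (-3.0000, -1.1111, -2.2222, -2.2222).
‖u_3‖ = 4.4845, so q_3 = (-0.6690, -0.2478, -0.4955, -0.4955).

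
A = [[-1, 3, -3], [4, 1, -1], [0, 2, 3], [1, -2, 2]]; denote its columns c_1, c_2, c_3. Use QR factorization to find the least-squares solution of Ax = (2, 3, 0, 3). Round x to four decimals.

c_1 = (-1, 4, 0, 1); ‖c_1‖ = 4.2426, so e_1 = (-0.2357, 0.9428, 0.0000, 0.2357).
e_1·c_2 = (-0.2357)·3 + 0.9428·1 + 0.0000·2 + 0.2357·(-2) = -0.2357.
u_2 = c_2 + 0.2357·e_1 = (2.9444, 1.2222, 2.0000, -1.9444).
‖u_2‖ = 4.2361, so e_2 = (0.6951, 0.2885, 0.4721, -0.4590).
e_1·c_3 = (-0.2357)·(-3) + 0.9428·(-1) + 0.0000·3 + 0.2357·2 = 0.2357; e_2·c_3 = 0.6951·(-3) + 0.2885·(-1) + 0.4721·3 + (-0.4590)·2 = -1.8754.
u_3 = c_3 − 0.2357·e_1 + 1.8754·e_2 = (-1.6409, -0.6811, 3.8854, 1.0836).
‖u_3‖ = 4.4076, so e_3 = (-0.3723, -0.1545, 0.8815, 0.2458).
Qᵀb = (3.0641, 0.8787, -0.4706).
Back-substitute: x_3 = -0.4706/4.4076 = -0.1068.
x_2 = (0.8787 + 1.8754·(-0.1068))/4.2361 = 0.1602.
x_1 = (3.0641 + 0.2357·0.1602 − 0.2357·(-0.1068))/4.2426 = 0.7371.

x = (0.7371, 0.1602, -0.1068)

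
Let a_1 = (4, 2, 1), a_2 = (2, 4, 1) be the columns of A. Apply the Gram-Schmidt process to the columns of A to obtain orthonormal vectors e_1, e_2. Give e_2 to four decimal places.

e_2 = (-0.4602, 0.8850, 0.0708)

a_1 = (4, 2, 1); ‖a_1‖ = 4.5826, so e_1 = (0.8729, 0.4364, 0.2182).
e_1·a_2 = 0.8729·2 + 0.4364·4 + 0.2182·1 = 3.7097.
u_2 = a_2 − 3.7097·e_1 = (-1.2381, 2.3810, 0.1905).
‖u_2‖ = 2.6904, so e_2 = (-0.4602, 0.8850, 0.0708).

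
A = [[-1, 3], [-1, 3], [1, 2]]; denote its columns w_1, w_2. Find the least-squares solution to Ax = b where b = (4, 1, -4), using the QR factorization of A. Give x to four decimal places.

x = (-3.4000, -0.3000)

q_1 = w_1/‖w_1‖ = (-1, -1, 1)/1.7321 = (-0.5774, -0.5774, 0.5774).
r_{12} = q_1·w_2 = -2.3094.
u_2 = w_2 + 2.3094·q_1 = (1.6667, 1.6667, 3.3333).
‖u_2‖ = 4.0825, so q_2 = (0.4082, 0.4082, 0.8165).
Qᵀb = (-5.1962, -1.2247).
Back-substitute: x_2 = -1.2247/4.0825 = -0.3000.
x_1 = (-5.1962 + 2.3094·(-0.3000))/1.7321 = -3.4000.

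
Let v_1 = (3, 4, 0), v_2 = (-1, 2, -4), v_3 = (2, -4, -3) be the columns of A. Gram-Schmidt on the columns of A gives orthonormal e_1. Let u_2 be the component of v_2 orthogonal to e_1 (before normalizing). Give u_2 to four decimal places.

v_1 = (3, 4, 0); ‖v_1‖ = 5.0000, so e_1 = (0.6000, 0.8000, 0.0000).
e_1·v_2 = 0.6000·(-1) + 0.8000·2 + 0.0000·(-4) = 1.0000.
u_2 = v_2 − 1.0000·e_1 = (-1.6000, 1.2000, -4.0000).

u_2 = (-1.6000, 1.2000, -4.0000)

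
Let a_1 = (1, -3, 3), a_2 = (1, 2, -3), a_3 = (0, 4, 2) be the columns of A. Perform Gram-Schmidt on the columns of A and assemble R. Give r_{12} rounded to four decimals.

e_1 = a_1/‖a_1‖ = (1, -3, 3)/4.3589 = (0.2294, -0.6882, 0.6882).
r_{12} = e_1·a_2 = -3.2118.

r_{12} = -3.2118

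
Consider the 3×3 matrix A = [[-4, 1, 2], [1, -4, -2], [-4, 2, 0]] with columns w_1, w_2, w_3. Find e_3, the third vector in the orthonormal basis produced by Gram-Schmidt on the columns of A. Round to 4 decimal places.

w_1 = (-4, 1, -4); ‖w_1‖ = 5.7446, so e_1 = (-0.6963, 0.1741, -0.6963).
e_1·w_2 = (-0.6963)·1 + 0.1741·(-4) + (-0.6963)·2 = -2.7852.
u_2 = w_2 + 2.7852·e_1 = (-0.9394, -3.5152, 0.0606).
‖u_2‖ = 3.6390, so e_2 = (-0.2581, -0.9660, 0.0167).
e_1·w_3 = (-0.6963)·2 + 0.1741·(-2) + (-0.6963)·0 = -1.7408; e_2·w_3 = (-0.2581)·2 + (-0.9660)·(-2) + 0.0167·0 = 1.4156.
u_3 = w_3 + 1.7408·e_1 − 1.4156·e_2 = (1.1533, -0.3295, -1.2357).
‖u_3‖ = 1.7221, so e_3 = (0.6697, -0.1913, -0.7175).

e_3 = (0.6697, -0.1913, -0.7175)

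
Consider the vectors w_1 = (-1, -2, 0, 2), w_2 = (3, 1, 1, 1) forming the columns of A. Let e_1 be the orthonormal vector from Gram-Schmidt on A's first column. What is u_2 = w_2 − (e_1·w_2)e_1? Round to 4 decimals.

u_2 = (2.6667, 0.3333, 1.0000, 1.6667)

e_1 = w_1/‖w_1‖ = (-1, -2, 0, 2)/3.0000 = (-0.3333, -0.6667, 0.0000, 0.6667).
r_{12} = e_1·w_2 = -1.0000.
u_2 = w_2 + 1.0000·e_1 = (2.6667, 0.3333, 1.0000, 1.6667).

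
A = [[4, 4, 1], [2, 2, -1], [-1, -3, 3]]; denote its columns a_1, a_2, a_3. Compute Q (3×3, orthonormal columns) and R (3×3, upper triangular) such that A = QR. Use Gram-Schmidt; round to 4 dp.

Q = [[0.8729, -0.1952, 0.4472], [0.4364, -0.0976, -0.8944], [-0.2182, -0.9759, 0.0000]], R = [[4.5826, 5.0190, -0.2182], [0.0000, 1.9518, -3.0253], [0.0000, 0.0000, 1.3416]]

a_1 = (4, 2, -1); ‖a_1‖ = 4.5826, so e_1 = (0.8729, 0.4364, -0.2182).
e_1·a_2 = 0.8729·4 + 0.4364·2 + (-0.2182)·(-3) = 5.0190.
u_2 = a_2 − 5.0190·e_1 = (-0.3810, -0.1905, -1.9048).
‖u_2‖ = 1.9518, so e_2 = (-0.1952, -0.0976, -0.9759).
e_1·a_3 = 0.8729·1 + 0.4364·(-1) + (-0.2182)·3 = -0.2182; e_2·a_3 = (-0.1952)·1 + (-0.0976)·(-1) + (-0.9759)·3 = -3.0253.
u_3 = a_3 + 0.2182·e_1 + 3.0253·e_2 = (0.6000, -1.2000, 0.0000).
‖u_3‖ = 1.3416, so e_3 = (0.4472, -0.8944, 0.0000).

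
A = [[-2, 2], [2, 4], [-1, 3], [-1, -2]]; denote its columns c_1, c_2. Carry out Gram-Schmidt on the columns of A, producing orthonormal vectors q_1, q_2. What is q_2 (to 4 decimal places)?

q_2 = (0.4589, 0.6001, 0.5825, -0.3001)

c_1 = (-2, 2, -1, -1); ‖c_1‖ = 3.1623, so q_1 = (-0.6325, 0.6325, -0.3162, -0.3162).
q_1·c_2 = (-0.6325)·2 + 0.6325·4 + (-0.3162)·3 + (-0.3162)·(-2) = 0.9487.
u_2 = c_2 − 0.9487·q_1 = (2.6000, 3.4000, 3.3000, -1.7000).
‖u_2‖ = 5.6657, so q_2 = (0.4589, 0.6001, 0.5825, -0.3001).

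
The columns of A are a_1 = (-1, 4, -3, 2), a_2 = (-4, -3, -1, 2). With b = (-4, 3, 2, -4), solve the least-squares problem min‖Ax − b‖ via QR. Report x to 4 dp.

e_1 = a_1/‖a_1‖ = (-1, 4, -3, 2)/5.4772 = (-0.1826, 0.7303, -0.5477, 0.3651).
r_{12} = e_1·a_2 = -0.1826.
u_2 = a_2 + 0.1826·e_1 = (-4.0333, -2.8667, -1.1000, 2.0667).
‖u_2‖ = 5.4742, so e_2 = (-0.7368, -0.5237, -0.2009, 0.3775).
Qᵀb = (0.3651, -0.5358).
Back-substitute: x_2 = -0.5358/5.4742 = -0.0979.
x_1 = (0.3651 + 0.1826·(-0.0979))/5.4772 = 0.0634.

x = (0.0634, -0.0979)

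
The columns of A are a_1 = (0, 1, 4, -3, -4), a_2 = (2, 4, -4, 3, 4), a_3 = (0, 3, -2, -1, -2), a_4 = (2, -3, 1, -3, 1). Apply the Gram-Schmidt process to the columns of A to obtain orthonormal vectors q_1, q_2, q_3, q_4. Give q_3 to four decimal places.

q_3 = (-0.3188, 0.1275, -0.7390, -0.2380, -0.5286)

q_1 = a_1/‖a_1‖ = (0, 1, 4, -3, -4)/6.4807 = (0.0000, 0.1543, 0.6172, -0.4629, -0.6172).
r_{12} = q_1·a_2 = -5.7092.
u_2 = a_2 + 5.7092·q_1 = (2.0000, 4.8810, -0.4762, 0.3571, 0.4762).
‖u_2‖ = 5.3296, so q_2 = (0.3753, 0.9158, -0.0893, 0.0670, 0.0893).
r_{13} = q_1·a_3 = 0.9258; r_{23} = q_2·a_3 = 2.6804.
u_3 = a_3 − 0.9258·q_1 − 2.6804·q_2 = (-1.0059, 0.4023, -2.3319, -0.7510, -1.6681).
‖u_3‖ = 3.1556, so q_3 = (-0.3188, 0.1275, -0.7390, -0.2380, -0.5286).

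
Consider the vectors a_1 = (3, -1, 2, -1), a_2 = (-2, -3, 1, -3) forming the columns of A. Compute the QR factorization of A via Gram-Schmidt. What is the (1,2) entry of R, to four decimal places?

q_1 = a_1/‖a_1‖ = (3, -1, 2, -1)/3.8730 = (0.7746, -0.2582, 0.5164, -0.2582).
r_{12} = q_1·a_2 = 0.5164.

r_{12} = 0.5164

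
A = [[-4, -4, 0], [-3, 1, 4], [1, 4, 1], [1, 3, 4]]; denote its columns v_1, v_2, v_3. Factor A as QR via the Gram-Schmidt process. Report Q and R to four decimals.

Q = [[-0.7698, -0.1989, -0.0272], [-0.5774, 0.6180, 0.0846], [0.1925, 0.6251, -0.6281], [0.1925, 0.4333, 0.7730]], R = [[5.1962, 3.8490, -1.3472], [0.0000, 5.2139, 4.8304], [0.0000, 0.0000, 2.8023]]

v_1 = (-4, -3, 1, 1); ‖v_1‖ = 5.1962, so e_1 = (-0.7698, -0.5774, 0.1925, 0.1925).
e_1·v_2 = (-0.7698)·(-4) + (-0.5774)·1 + 0.1925·4 + 0.1925·3 = 3.8490.
u_2 = v_2 − 3.8490·e_1 = (-1.0370, 3.2222, 3.2593, 2.2593).
‖u_2‖ = 5.2139, so e_2 = (-0.1989, 0.6180, 0.6251, 0.4333).
e_1·v_3 = (-0.7698)·0 + (-0.5774)·4 + 0.1925·1 + 0.1925·4 = -1.3472; e_2·v_3 = (-0.1989)·0 + 0.6180·4 + 0.6251·1 + 0.4333·4 = 4.8304.
u_3 = v_3 + 1.3472·e_1 − 4.8304·e_2 = (-0.0763, 0.2371, -1.7602, 2.1662).
‖u_3‖ = 2.8023, so e_3 = (-0.0272, 0.0846, -0.6281, 0.7730).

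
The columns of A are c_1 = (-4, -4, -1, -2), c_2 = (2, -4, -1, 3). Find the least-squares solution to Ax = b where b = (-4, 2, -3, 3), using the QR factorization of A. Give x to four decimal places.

q_1 = c_1/‖c_1‖ = (-4, -4, -1, -2)/6.0828 = (-0.6576, -0.6576, -0.1644, -0.3288).
r_{12} = q_1·c_2 = 0.4932.
u_2 = c_2 − 0.4932·q_1 = (2.3243, -3.6757, -0.9189, 3.1622).
‖u_2‖ = 5.4550, so q_2 = (0.4261, -0.6738, -0.1685, 0.5797).
Qᵀb = (0.8220, -0.8076).
Back-substitute: x_2 = -0.8076/5.4550 = -0.1480.
x_1 = (0.8220 − 0.4932·(-0.1480))/6.0828 = 0.1471.

x = (0.1471, -0.1480)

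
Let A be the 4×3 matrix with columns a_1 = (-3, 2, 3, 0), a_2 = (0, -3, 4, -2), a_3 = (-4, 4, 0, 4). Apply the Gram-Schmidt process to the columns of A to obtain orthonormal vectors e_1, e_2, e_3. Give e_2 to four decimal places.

e_2 = (0.1564, -0.6778, 0.6083, -0.3823)

a_1 = (-3, 2, 3, 0); ‖a_1‖ = 4.6904, so e_1 = (-0.6396, 0.4264, 0.6396, 0.0000).
e_1·a_2 = (-0.6396)·0 + 0.4264·(-3) + 0.6396·4 + 0.0000·(-2) = 1.2792.
u_2 = a_2 − 1.2792·e_1 = (0.8182, -3.5455, 3.1818, -2.0000).
‖u_2‖ = 5.2310, so e_2 = (0.1564, -0.6778, 0.6083, -0.3823).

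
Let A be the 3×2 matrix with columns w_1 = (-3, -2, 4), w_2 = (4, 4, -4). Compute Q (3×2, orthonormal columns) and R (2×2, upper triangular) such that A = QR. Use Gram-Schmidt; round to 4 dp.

w_1 = (-3, -2, 4); ‖w_1‖ = 5.3852, so e_1 = (-0.5571, -0.3714, 0.7428).
e_1·w_2 = (-0.5571)·4 + (-0.3714)·4 + 0.7428·(-4) = -6.6850.
u_2 = w_2 + 6.6850·e_1 = (0.2759, 1.5172, 0.9655).
‖u_2‖ = 1.8194, so e_2 = (0.1516, 0.8339, 0.5307).

Q = [[-0.5571, 0.1516], [-0.3714, 0.8339], [0.7428, 0.5307]], R = [[5.3852, -6.6850], [0.0000, 1.8194]]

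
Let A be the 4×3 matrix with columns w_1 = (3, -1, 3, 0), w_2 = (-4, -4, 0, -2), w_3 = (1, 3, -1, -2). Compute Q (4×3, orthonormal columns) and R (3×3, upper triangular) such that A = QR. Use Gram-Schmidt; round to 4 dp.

Q = [[0.6882, -0.4791, 0.1195], [-0.2294, -0.7739, 0.3458], [0.6882, 0.2211, -0.0043], [0.0000, -0.3501, -0.9307]], R = [[4.3589, -1.8353, -0.6882], [0.0000, 5.7124, -2.3218], [0.0000, 0.0000, 3.0225]]

q_1 = w_1/‖w_1‖ = (3, -1, 3, 0)/4.3589 = (0.6882, -0.2294, 0.6882, 0.0000).
r_{12} = q_1·w_2 = -1.8353.
u_2 = w_2 + 1.8353·q_1 = (-2.7368, -4.4211, 1.2632, -2.0000).
‖u_2‖ = 5.7124, so q_2 = (-0.4791, -0.7739, 0.2211, -0.3501).
r_{13} = q_1·w_3 = -0.6882; r_{23} = q_2·w_3 = -2.3218.
u_3 = w_3 + 0.6882·q_1 + 2.3218·q_2 = (0.3613, 1.0452, -0.0129, -2.8129).
‖u_3‖ = 3.0225, so q_3 = (0.1195, 0.3458, -0.0043, -0.9307).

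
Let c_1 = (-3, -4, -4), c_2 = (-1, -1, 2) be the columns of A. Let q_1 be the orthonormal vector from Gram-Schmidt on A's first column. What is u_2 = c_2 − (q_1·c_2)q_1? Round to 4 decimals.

c_1 = (-3, -4, -4); ‖c_1‖ = 6.4031, so q_1 = (-0.4685, -0.6247, -0.6247).
q_1·c_2 = (-0.4685)·(-1) + (-0.6247)·(-1) + (-0.6247)·2 = -0.1562.
u_2 = c_2 + 0.1562·q_1 = (-1.0732, -1.0976, 1.9024).

u_2 = (-1.0732, -1.0976, 1.9024)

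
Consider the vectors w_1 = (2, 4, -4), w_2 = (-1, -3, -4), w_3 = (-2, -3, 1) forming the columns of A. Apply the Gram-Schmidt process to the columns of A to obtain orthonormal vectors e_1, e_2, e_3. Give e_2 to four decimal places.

e_1 = w_1/‖w_1‖ = (2, 4, -4)/6.0000 = (0.3333, 0.6667, -0.6667).
r_{12} = e_1·w_2 = 0.3333.
u_2 = w_2 − 0.3333·e_1 = (-1.1111, -3.2222, -3.7778).
‖u_2‖ = 5.0881, so e_2 = (-0.2184, -0.6333, -0.7425).

e_2 = (-0.2184, -0.6333, -0.7425)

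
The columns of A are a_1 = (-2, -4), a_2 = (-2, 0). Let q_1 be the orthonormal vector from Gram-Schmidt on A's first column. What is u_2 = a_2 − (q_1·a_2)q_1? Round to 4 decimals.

u_2 = (-1.6000, 0.8000)

a_1 = (-2, -4); ‖a_1‖ = 4.4721, so q_1 = (-0.4472, -0.8944).
q_1·a_2 = (-0.4472)·(-2) + (-0.8944)·0 = 0.8944.
u_2 = a_2 − 0.8944·q_1 = (-1.6000, 0.8000).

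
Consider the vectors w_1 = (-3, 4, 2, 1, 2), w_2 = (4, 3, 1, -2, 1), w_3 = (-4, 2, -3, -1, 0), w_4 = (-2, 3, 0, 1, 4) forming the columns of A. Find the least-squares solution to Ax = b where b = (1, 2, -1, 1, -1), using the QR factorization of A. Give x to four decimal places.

w_1 = (-3, 4, 2, 1, 2); ‖w_1‖ = 5.8310, so e_1 = (-0.5145, 0.6860, 0.3430, 0.1715, 0.3430).
e_1·w_2 = (-0.5145)·4 + 0.6860·3 + 0.3430·1 + 0.1715·(-2) + 0.3430·1 = 0.3430.
u_2 = w_2 − 0.3430·e_1 = (4.1765, 2.7647, 0.8824, -2.0588, 0.8824).
‖u_2‖ = 5.5572, so e_2 = (0.7515, 0.4975, 0.1588, -0.3705, 0.1588).
e_1·w_3 = (-0.5145)·(-4) + 0.6860·2 + 0.3430·(-3) + 0.1715·(-1) + 0.3430·0 = 2.2295; e_2·w_3 = 0.7515·(-4) + 0.4975·2 + 0.1588·(-3) + (-0.3705)·(-1) + 0.1588·0 = -2.1170.
u_3 = w_3 − 2.2295·e_1 + 2.1170·e_2 = (-1.2619, 1.5238, -3.4286, -2.1667, -0.4286).
‖u_3‖ = 4.5329, so e_3 = (-0.2784, 0.3362, -0.7564, -0.4780, -0.0945).
e_1·w_4 = (-0.5145)·(-2) + 0.6860·3 + 0.3430·0 + 0.1715·1 + 0.3430·4 = 4.6305; e_2·w_4 = 0.7515·(-2) + 0.4975·3 + 0.1588·0 + (-0.3705)·1 + 0.1588·4 = 0.2540; e_3·w_4 = (-0.2784)·(-2) + 0.3362·3 + (-0.7564)·0 + (-0.4780)·1 + (-0.0945)·4 = 0.7091.
u_4 = w_4 − 4.6305·e_1 − 0.2540·e_2 − 0.7091·e_3 = (0.3888, -0.5412, -1.0922, 0.6389, 2.4385).
‖u_4‖ = 2.8269, so e_4 = (0.1375, -0.1915, -0.3864, 0.2260, 0.8626).
Qᵀb = (0.3430, 1.0585, 0.7669, -0.4956).
Back-substitute: x_4 = -0.4956/2.8269 = -0.1753.
x_3 = (0.7669 − 0.7091·(-0.1753))/4.5329 = 0.1966.
x_2 = (1.0585 + 2.1170·0.1966 − 0.2540·(-0.1753))/5.5572 = 0.2734.
x_1 = (0.3430 − 0.3430·0.2734 − 2.2295·0.1966 − 4.6305·(-0.1753))/5.8310 = 0.1068.

x = (0.1068, 0.2734, 0.1966, -0.1753)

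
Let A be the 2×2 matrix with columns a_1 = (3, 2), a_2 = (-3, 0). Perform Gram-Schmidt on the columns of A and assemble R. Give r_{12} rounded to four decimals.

r_{12} = -2.4962

a_1 = (3, 2); ‖a_1‖ = 3.6056, so q_1 = (0.8321, 0.5547).
r_{12} = q_1·a_2 = -2.4962.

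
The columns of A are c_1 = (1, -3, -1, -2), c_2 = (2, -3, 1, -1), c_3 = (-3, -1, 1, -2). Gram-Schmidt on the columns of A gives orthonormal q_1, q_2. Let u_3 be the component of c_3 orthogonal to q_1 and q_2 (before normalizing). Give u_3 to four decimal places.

u_3 = (-2.6667, -0.6667, 2.0000, -1.3333)

c_1 = (1, -3, -1, -2); ‖c_1‖ = 3.8730, so q_1 = (0.2582, -0.7746, -0.2582, -0.5164).
q_1·c_2 = 0.2582·2 + (-0.7746)·(-3) + (-0.2582)·1 + (-0.5164)·(-1) = 3.0984.
u_2 = c_2 − 3.0984·q_1 = (1.2000, -0.6000, 1.8000, 0.6000).
‖u_2‖ = 2.3238, so q_2 = (0.5164, -0.2582, 0.7746, 0.2582).
q_1·c_3 = 0.2582·(-3) + (-0.7746)·(-1) + (-0.2582)·1 + (-0.5164)·(-2) = 0.7746; q_2·c_3 = 0.5164·(-3) + (-0.2582)·(-1) + 0.7746·1 + 0.2582·(-2) = -1.0328.
u_3 = c_3 − 0.7746·q_1 + 1.0328·q_2 = (-2.6667, -0.6667, 2.0000, -1.3333).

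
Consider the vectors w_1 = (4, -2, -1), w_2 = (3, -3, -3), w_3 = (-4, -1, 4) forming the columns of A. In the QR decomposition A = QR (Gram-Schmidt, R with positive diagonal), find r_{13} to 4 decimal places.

r_{13} = -3.9279

w_1 = (4, -2, -1); ‖w_1‖ = 4.5826, so q_1 = (0.8729, -0.4364, -0.2182).
r_{13} = q_1·w_3 = -3.9279.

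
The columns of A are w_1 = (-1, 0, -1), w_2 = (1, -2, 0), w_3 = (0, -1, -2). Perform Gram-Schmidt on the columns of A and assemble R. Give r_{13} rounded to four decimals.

e_1 = w_1/‖w_1‖ = (-1, 0, -1)/1.4142 = (-0.7071, 0.0000, -0.7071).
r_{13} = e_1·w_3 = 1.4142.

r_{13} = 1.4142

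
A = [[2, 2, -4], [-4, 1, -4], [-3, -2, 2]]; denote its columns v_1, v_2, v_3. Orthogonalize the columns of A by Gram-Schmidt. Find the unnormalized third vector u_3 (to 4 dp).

e_1 = v_1/‖v_1‖ = (2, -4, -3)/5.3852 = (0.3714, -0.7428, -0.5571).
r_{12} = e_1·v_2 = 1.1142.
u_2 = v_2 − 1.1142·e_1 = (1.5862, 1.8276, -1.3793).
‖u_2‖ = 2.7854, so e_2 = (0.5695, 0.6561, -0.4952).
r_{13} = e_1·v_3 = 0.3714; r_{23} = e_2·v_3 = -5.8927.
u_3 = v_3 − 0.3714·e_1 + 5.8927·e_2 = (-0.7822, 0.1422, -0.7111).

u_3 = (-0.7822, 0.1422, -0.7111)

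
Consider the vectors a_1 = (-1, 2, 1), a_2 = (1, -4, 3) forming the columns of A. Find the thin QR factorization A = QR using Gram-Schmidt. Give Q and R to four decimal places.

a_1 = (-1, 2, 1); ‖a_1‖ = 2.4495, so q_1 = (-0.4082, 0.8165, 0.4082).
q_1·a_2 = (-0.4082)·1 + 0.8165·(-4) + 0.4082·3 = -2.4495.
u_2 = a_2 + 2.4495·q_1 = (0.0000, -2.0000, 4.0000).
‖u_2‖ = 4.4721, so q_2 = (0.0000, -0.4472, 0.8944).

Q = [[-0.4082, 0.0000], [0.8165, -0.4472], [0.4082, 0.8944]], R = [[2.4495, -2.4495], [0.0000, 4.4721]]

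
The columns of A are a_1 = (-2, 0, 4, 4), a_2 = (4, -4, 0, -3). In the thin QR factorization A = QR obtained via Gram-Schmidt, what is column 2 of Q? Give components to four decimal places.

a_1 = (-2, 0, 4, 4); ‖a_1‖ = 6.0000, so e_1 = (-0.3333, 0.0000, 0.6667, 0.6667).
e_1·a_2 = (-0.3333)·4 + 0.0000·(-4) + 0.6667·0 + 0.6667·(-3) = -3.3333.
u_2 = a_2 + 3.3333·e_1 = (2.8889, -4.0000, 2.2222, -0.7778).
‖u_2‖ = 5.4671, so e_2 = (0.5284, -0.7317, 0.4065, -0.1423).

e_2 = (0.5284, -0.7317, 0.4065, -0.1423)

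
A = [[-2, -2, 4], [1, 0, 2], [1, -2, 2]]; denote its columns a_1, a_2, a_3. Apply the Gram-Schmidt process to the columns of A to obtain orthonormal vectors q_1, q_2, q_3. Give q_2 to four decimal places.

a_1 = (-2, 1, 1); ‖a_1‖ = 2.4495, so q_1 = (-0.8165, 0.4082, 0.4082).
q_1·a_2 = (-0.8165)·(-2) + 0.4082·0 + 0.4082·(-2) = 0.8165.
u_2 = a_2 − 0.8165·q_1 = (-1.3333, -0.3333, -2.3333).
‖u_2‖ = 2.7080, so q_2 = (-0.4924, -0.1231, -0.8616).

q_2 = (-0.4924, -0.1231, -0.8616)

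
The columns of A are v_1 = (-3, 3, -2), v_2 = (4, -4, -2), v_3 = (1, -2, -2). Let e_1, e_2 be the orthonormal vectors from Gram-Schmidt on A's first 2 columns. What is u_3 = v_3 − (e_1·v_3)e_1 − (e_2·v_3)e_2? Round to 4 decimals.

e_1 = v_1/‖v_1‖ = (-3, 3, -2)/4.6904 = (-0.6396, 0.6396, -0.4264).
r_{12} = e_1·v_2 = -4.2640.
u_2 = v_2 + 4.2640·e_1 = (1.2727, -1.2727, -3.8182).
‖u_2‖ = 4.2212, so e_2 = (0.3015, -0.3015, -0.9045).
r_{13} = e_1·v_3 = -1.0660; r_{23} = e_2·v_3 = 2.7136.
u_3 = v_3 + 1.0660·e_1 − 2.7136·e_2 = (-0.5000, -0.5000, 0.0000).

u_3 = (-0.5000, -0.5000, 0.0000)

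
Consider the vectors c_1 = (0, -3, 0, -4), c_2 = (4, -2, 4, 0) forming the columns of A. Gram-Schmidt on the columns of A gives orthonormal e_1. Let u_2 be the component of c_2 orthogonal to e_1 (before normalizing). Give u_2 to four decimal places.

u_2 = (4.0000, -1.2800, 4.0000, 0.9600)

c_1 = (0, -3, 0, -4); ‖c_1‖ = 5.0000, so e_1 = (0.0000, -0.6000, 0.0000, -0.8000).
e_1·c_2 = 0.0000·4 + (-0.6000)·(-2) + 0.0000·4 + (-0.8000)·0 = 1.2000.
u_2 = c_2 − 1.2000·e_1 = (4.0000, -1.2800, 4.0000, 0.9600).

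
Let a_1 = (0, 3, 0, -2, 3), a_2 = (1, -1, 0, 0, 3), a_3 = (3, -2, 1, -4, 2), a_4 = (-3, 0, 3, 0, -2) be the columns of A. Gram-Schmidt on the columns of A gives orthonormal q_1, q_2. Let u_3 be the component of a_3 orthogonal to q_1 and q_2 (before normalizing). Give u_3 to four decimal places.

u_3 = (2.0583, -1.3786, 1.0000, -3.7864, -1.1456)

a_1 = (0, 3, 0, -2, 3); ‖a_1‖ = 4.6904, so q_1 = (0.0000, 0.6396, 0.0000, -0.4264, 0.6396).
q_1·a_2 = 0.0000·1 + 0.6396·(-1) + 0.0000·0 + (-0.4264)·0 + 0.6396·3 = 1.2792.
u_2 = a_2 − 1.2792·q_1 = (1.0000, -1.8182, 0.0000, 0.5455, 2.1818).
‖u_2‖ = 3.0600, so q_2 = (0.3268, -0.5942, 0.0000, 0.1783, 0.7130).
q_1·a_3 = 0.0000·3 + 0.6396·(-2) + 0.0000·1 + (-0.4264)·(-4) + 0.6396·2 = 1.7056; q_2·a_3 = 0.3268·3 + (-0.5942)·(-2) + 0.0000·1 + 0.1783·(-4) + 0.7130·2 = 2.8818.
u_3 = a_3 − 1.7056·q_1 − 2.8818·q_2 = (2.0583, -1.3786, 1.0000, -3.7864, -1.1456).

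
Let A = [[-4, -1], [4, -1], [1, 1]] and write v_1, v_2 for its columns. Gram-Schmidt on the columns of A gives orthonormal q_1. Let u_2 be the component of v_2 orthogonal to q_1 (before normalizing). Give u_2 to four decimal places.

u_2 = (-0.8788, -1.1212, 0.9697)

v_1 = (-4, 4, 1); ‖v_1‖ = 5.7446, so q_1 = (-0.6963, 0.6963, 0.1741).
q_1·v_2 = (-0.6963)·(-1) + 0.6963·(-1) + 0.1741·1 = 0.1741.
u_2 = v_2 − 0.1741·q_1 = (-0.8788, -1.1212, 0.9697).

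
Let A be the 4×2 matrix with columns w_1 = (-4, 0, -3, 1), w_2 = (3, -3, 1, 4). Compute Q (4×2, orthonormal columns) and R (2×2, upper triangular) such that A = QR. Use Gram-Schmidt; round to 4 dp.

Q = [[-0.7845, 0.2374], [0.0000, -0.5446], [-0.5883, -0.0489], [0.1961, 0.8029]], R = [[5.0990, -2.1573], [0.0000, 5.5087]]

w_1 = (-4, 0, -3, 1); ‖w_1‖ = 5.0990, so e_1 = (-0.7845, 0.0000, -0.5883, 0.1961).
e_1·w_2 = (-0.7845)·3 + 0.0000·(-3) + (-0.5883)·1 + 0.1961·4 = -2.1573.
u_2 = w_2 + 2.1573·e_1 = (1.3077, -3.0000, -0.2692, 4.4231).
‖u_2‖ = 5.5087, so e_2 = (0.2374, -0.5446, -0.0489, 0.8029).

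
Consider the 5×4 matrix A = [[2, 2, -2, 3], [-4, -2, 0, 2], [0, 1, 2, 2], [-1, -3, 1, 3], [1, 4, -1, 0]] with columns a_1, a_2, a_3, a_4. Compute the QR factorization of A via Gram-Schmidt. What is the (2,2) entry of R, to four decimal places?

r_{22} = 4.1942

a_1 = (2, -4, 0, -1, 1); ‖a_1‖ = 4.6904, so q_1 = (0.4264, -0.8528, 0.0000, -0.2132, 0.2132).
q_1·a_2 = 0.4264·2 + (-0.8528)·(-2) + 0.0000·1 + (-0.2132)·(-3) + 0.2132·4 = 4.0508.
u_2 = a_2 − 4.0508·q_1 = (0.2727, 1.4545, 1.0000, -2.1364, 3.1364).
r_{22} = ‖u_2‖ = 4.1942.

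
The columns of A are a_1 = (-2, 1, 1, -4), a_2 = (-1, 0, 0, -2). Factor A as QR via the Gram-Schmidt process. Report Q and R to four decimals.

q_1 = a_1/‖a_1‖ = (-2, 1, 1, -4)/4.6904 = (-0.4264, 0.2132, 0.2132, -0.8528).
r_{12} = q_1·a_2 = 2.1320.
u_2 = a_2 − 2.1320·q_1 = (-0.0909, -0.4545, -0.4545, -0.1818).
‖u_2‖ = 0.6742, so q_2 = (-0.1348, -0.6742, -0.6742, -0.2697).

Q = [[-0.4264, -0.1348], [0.2132, -0.6742], [0.2132, -0.6742], [-0.8528, -0.2697]], R = [[4.6904, 2.1320], [0.0000, 0.6742]]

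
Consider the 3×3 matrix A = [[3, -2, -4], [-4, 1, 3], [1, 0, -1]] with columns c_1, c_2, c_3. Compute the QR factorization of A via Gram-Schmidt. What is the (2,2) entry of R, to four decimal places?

r_{22} = 1.0742

c_1 = (3, -4, 1); ‖c_1‖ = 5.0990, so e_1 = (0.5883, -0.7845, 0.1961).
e_1·c_2 = 0.5883·(-2) + (-0.7845)·1 + 0.1961·0 = -1.9612.
u_2 = c_2 + 1.9612·e_1 = (-0.8462, -0.5385, 0.3846).
r_{22} = ‖u_2‖ = 1.0742.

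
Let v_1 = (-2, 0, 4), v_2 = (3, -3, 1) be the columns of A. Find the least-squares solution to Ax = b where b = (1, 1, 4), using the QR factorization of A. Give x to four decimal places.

v_1 = (-2, 0, 4); ‖v_1‖ = 4.4721, so e_1 = (-0.4472, 0.0000, 0.8944).
e_1·v_2 = (-0.4472)·3 + 0.0000·(-3) + 0.8944·1 = -0.4472.
u_2 = v_2 + 0.4472·e_1 = (2.8000, -3.0000, 1.4000).
‖u_2‖ = 4.3359, so e_2 = (0.6458, -0.6919, 0.3229).
Qᵀb = (3.1305, 1.2454).
Back-substitute: x_2 = 1.2454/4.3359 = 0.2872.
x_1 = (3.1305 + 0.4472·0.2872)/4.4721 = 0.7287.

x = (0.7287, 0.2872)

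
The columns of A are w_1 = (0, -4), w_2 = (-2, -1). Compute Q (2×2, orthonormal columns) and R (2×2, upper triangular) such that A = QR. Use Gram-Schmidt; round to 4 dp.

Q = [[0.0000, -1.0000], [-1.0000, 0.0000]], R = [[4.0000, 1.0000], [0.0000, 2.0000]]

w_1 = (0, -4); ‖w_1‖ = 4.0000, so q_1 = (0.0000, -1.0000).
q_1·w_2 = 0.0000·(-2) + (-1.0000)·(-1) = 1.0000.
u_2 = w_2 − 1.0000·q_1 = (-2.0000, 0.0000).
‖u_2‖ = 2.0000, so q_2 = (-1.0000, 0.0000).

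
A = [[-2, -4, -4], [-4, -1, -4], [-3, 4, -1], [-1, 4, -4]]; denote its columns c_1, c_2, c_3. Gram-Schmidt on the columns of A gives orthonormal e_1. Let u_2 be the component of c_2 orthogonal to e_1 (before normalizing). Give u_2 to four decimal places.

c_1 = (-2, -4, -3, -1); ‖c_1‖ = 5.4772, so e_1 = (-0.3651, -0.7303, -0.5477, -0.1826).
e_1·c_2 = (-0.3651)·(-4) + (-0.7303)·(-1) + (-0.5477)·4 + (-0.1826)·4 = -0.7303.
u_2 = c_2 + 0.7303·e_1 = (-4.2667, -1.5333, 3.6000, 3.8667).

u_2 = (-4.2667, -1.5333, 3.6000, 3.8667)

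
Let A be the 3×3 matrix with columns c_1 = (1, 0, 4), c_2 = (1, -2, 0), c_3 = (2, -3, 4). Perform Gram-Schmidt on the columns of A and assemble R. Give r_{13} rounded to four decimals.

r_{13} = 4.3656

c_1 = (1, 0, 4); ‖c_1‖ = 4.1231, so q_1 = (0.2425, 0.0000, 0.9701).
r_{13} = q_1·c_3 = 4.3656.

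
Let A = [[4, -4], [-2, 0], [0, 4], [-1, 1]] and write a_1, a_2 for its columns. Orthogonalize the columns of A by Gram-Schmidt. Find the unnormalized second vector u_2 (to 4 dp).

u_2 = (-0.7619, -1.6190, 4.0000, 0.1905)

a_1 = (4, -2, 0, -1); ‖a_1‖ = 4.5826, so q_1 = (0.8729, -0.4364, 0.0000, -0.2182).
q_1·a_2 = 0.8729·(-4) + (-0.4364)·0 + 0.0000·4 + (-0.2182)·1 = -3.7097.
u_2 = a_2 + 3.7097·q_1 = (-0.7619, -1.6190, 4.0000, 0.1905).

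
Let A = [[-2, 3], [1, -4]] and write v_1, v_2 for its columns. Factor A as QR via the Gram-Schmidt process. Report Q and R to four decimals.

Q = [[-0.8944, -0.4472], [0.4472, -0.8944]], R = [[2.2361, -4.4721], [0.0000, 2.2361]]

q_1 = v_1/‖v_1‖ = (-2, 1)/2.2361 = (-0.8944, 0.4472).
r_{12} = q_1·v_2 = -4.4721.
u_2 = v_2 + 4.4721·q_1 = (-1.0000, -2.0000).
‖u_2‖ = 2.2361, so q_2 = (-0.4472, -0.8944).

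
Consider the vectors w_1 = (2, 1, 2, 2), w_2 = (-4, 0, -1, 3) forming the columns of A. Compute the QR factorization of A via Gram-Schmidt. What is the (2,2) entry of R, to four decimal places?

w_1 = (2, 1, 2, 2); ‖w_1‖ = 3.6056, so q_1 = (0.5547, 0.2774, 0.5547, 0.5547).
q_1·w_2 = 0.5547·(-4) + 0.2774·0 + 0.5547·(-1) + 0.5547·3 = -1.1094.
u_2 = w_2 + 1.1094·q_1 = (-3.3846, 0.3077, -0.3846, 3.6154).
r_{22} = ‖u_2‖ = 4.9769.

r_{22} = 4.9769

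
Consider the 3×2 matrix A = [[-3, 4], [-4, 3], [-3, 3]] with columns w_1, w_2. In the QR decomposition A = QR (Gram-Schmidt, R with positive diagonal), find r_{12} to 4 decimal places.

r_{12} = -5.6595

w_1 = (-3, -4, -3); ‖w_1‖ = 5.8310, so e_1 = (-0.5145, -0.6860, -0.5145).
r_{12} = e_1·w_2 = -5.6595.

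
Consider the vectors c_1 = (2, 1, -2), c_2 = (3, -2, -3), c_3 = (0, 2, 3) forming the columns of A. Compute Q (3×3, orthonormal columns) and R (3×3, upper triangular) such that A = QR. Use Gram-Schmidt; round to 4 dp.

Q = [[0.6667, 0.2357, 0.7071], [0.3333, -0.9428, 0.0000], [-0.6667, -0.2357, 0.7071]], R = [[3.0000, 3.3333, -1.3333], [0.0000, 3.2998, -2.5927], [0.0000, 0.0000, 2.1213]]

c_1 = (2, 1, -2); ‖c_1‖ = 3.0000, so e_1 = (0.6667, 0.3333, -0.6667).
e_1·c_2 = 0.6667·3 + 0.3333·(-2) + (-0.6667)·(-3) = 3.3333.
u_2 = c_2 − 3.3333·e_1 = (0.7778, -3.1111, -0.7778).
‖u_2‖ = 3.2998, so e_2 = (0.2357, -0.9428, -0.2357).
e_1·c_3 = 0.6667·0 + 0.3333·2 + (-0.6667)·3 = -1.3333; e_2·c_3 = 0.2357·0 + (-0.9428)·2 + (-0.2357)·3 = -2.5927.
u_3 = c_3 + 1.3333·e_1 + 2.5927·e_2 = (1.5000, 0.0000, 1.5000).
‖u_3‖ = 2.1213, so e_3 = (0.7071, 0.0000, 0.7071).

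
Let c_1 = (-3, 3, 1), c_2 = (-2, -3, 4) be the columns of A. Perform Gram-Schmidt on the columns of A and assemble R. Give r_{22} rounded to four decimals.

r_{22} = 5.3803

c_1 = (-3, 3, 1); ‖c_1‖ = 4.3589, so e_1 = (-0.6882, 0.6882, 0.2294).
e_1·c_2 = (-0.6882)·(-2) + 0.6882·(-3) + 0.2294·4 = 0.2294.
u_2 = c_2 − 0.2294·e_1 = (-1.8421, -3.1579, 3.9474).
r_{22} = ‖u_2‖ = 5.3803.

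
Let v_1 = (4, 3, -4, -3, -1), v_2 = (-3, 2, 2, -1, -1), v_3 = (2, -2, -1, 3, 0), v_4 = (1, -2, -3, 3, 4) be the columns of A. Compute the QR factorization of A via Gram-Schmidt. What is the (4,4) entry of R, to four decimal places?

r_{44} = 3.6959

e_1 = v_1/‖v_1‖ = (4, 3, -4, -3, -1)/7.1414 = (0.5601, 0.4201, -0.5601, -0.4201, -0.1400).
r_{12} = e_1·v_2 = -1.4003.
u_2 = v_2 + 1.4003·e_1 = (-2.2157, 2.5882, 1.2157, -1.5882, -1.1961).
‖u_2‖ = 4.1279, so e_2 = (-0.5368, 0.6270, 0.2945, -0.3848, -0.2898).
r_{13} = e_1·v_3 = -0.4201; r_{23} = e_2·v_3 = -3.7763.
u_3 = v_3 + 0.4201·e_1 + 3.7763·e_2 = (0.2083, 0.5443, -0.1231, 1.3705, -1.1530).
‖u_3‖ = 1.8875, so e_3 = (0.1103, 0.2884, -0.0652, 0.7261, -0.6109).
r_{14} = e_1·v_4 = -0.4201; r_{24} = e_2·v_4 = -4.9876; r_{34} = e_3·v_4 = -0.5359.
u_4 = v_4 + 0.4201·e_1 + 4.9876·e_2 + 0.5359·e_3 = (-1.3828, 1.4583, -1.8014, 1.2936, 2.1686).
r_{44} = ‖u_4‖ = 3.6959.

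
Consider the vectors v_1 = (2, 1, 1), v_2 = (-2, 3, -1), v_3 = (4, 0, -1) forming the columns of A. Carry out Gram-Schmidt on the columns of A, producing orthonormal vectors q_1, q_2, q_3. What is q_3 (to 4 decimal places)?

q_3 = (0.4472, 0.0000, -0.8944)

v_1 = (2, 1, 1); ‖v_1‖ = 2.4495, so q_1 = (0.8165, 0.4082, 0.4082).
q_1·v_2 = 0.8165·(-2) + 0.4082·3 + 0.4082·(-1) = -0.8165.
u_2 = v_2 + 0.8165·q_1 = (-1.3333, 3.3333, -0.6667).
‖u_2‖ = 3.6515, so q_2 = (-0.3651, 0.9129, -0.1826).
q_1·v_3 = 0.8165·4 + 0.4082·0 + 0.4082·(-1) = 2.8577; q_2·v_3 = (-0.3651)·4 + 0.9129·0 + (-0.1826)·(-1) = -1.2780.
u_3 = v_3 − 2.8577·q_1 + 1.2780·q_2 = (1.2000, 0.0000, -2.4000).
‖u_3‖ = 2.6833, so q_3 = (0.4472, 0.0000, -0.8944).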